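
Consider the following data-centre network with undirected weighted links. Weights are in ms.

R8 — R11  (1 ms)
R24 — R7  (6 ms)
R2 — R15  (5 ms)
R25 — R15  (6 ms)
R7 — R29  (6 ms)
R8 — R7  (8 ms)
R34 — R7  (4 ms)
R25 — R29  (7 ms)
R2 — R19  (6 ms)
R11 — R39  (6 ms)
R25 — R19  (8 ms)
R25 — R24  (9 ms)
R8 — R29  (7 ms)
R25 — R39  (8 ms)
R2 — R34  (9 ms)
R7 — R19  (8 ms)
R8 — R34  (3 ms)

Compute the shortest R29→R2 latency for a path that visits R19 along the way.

Shortest R29→R19: R29–R7–R19 = 14
Shortest R19→R2: R19–R2 = 6
Total via R19: 14 + 6 = 20 ms.

20 ms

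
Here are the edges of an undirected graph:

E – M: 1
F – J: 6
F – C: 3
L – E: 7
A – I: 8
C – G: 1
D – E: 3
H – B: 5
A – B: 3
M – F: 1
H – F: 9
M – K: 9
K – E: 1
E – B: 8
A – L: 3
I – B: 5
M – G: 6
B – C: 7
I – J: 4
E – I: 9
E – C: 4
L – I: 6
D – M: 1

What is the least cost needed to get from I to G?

13

Compare a few routes:
I–J–F–C–G: 4+6+3+1 = 14
I–E–C–G: 9+4+1 = 14
I–B–C–G: 5+7+1 = 13
The minimum is 13 via I–B–C–G.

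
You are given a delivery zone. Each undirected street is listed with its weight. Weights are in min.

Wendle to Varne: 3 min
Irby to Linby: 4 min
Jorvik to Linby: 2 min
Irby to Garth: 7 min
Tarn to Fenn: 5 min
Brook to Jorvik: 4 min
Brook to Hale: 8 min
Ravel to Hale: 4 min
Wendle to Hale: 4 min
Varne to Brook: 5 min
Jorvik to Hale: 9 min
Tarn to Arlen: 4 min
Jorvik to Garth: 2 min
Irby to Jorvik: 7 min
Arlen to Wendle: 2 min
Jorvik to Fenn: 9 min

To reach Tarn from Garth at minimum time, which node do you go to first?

Jorvik

Compare a few routes:
Garth → Jorvik → Fenn → Tarn: 2+9+5 = 16
Garth → Jorvik → Brook → Varne → Wendle → Arlen → Tarn: 2+4+5+3+2+4 = 20
Garth → Jorvik → Hale → Wendle → Arlen → Tarn: 2+9+4+2+4 = 21
Cheapest is Garth → Jorvik → Fenn → Tarn at 16 min.
So from Garth the first move is to Jorvik.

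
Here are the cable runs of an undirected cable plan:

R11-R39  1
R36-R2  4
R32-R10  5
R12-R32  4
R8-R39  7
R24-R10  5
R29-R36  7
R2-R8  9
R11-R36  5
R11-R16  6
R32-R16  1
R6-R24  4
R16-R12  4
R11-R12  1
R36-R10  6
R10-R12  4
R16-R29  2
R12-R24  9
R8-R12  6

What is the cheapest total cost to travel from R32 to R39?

6

Compare a few routes:
R32 → R16 → R12 → R11 → R39: 1+4+1+1 = 7
R32 → R12 → R11 → R39: 4+1+1 = 6
Cheapest is R32 → R12 → R11 → R39 at 6.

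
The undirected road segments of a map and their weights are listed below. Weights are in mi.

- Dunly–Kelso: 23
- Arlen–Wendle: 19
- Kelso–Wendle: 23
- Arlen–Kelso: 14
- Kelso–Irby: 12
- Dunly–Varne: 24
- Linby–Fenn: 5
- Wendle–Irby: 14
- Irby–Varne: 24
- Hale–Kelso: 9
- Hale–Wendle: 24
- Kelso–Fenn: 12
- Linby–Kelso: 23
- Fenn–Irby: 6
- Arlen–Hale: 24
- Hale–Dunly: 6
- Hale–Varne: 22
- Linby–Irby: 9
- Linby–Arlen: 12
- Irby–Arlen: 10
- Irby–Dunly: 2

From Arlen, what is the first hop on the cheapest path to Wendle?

Candidate routes:
Arlen - Kelso - Wendle: 14+23 = 37
Arlen - Wendle: 19 = 19
Arlen - Linby - Irby - Wendle: 12+9+14 = 35
Arlen - Irby - Wendle: 10+14 = 24
The minimum is 19 mi via Arlen - Wendle.
So from Arlen the first move is to Wendle.

Wendle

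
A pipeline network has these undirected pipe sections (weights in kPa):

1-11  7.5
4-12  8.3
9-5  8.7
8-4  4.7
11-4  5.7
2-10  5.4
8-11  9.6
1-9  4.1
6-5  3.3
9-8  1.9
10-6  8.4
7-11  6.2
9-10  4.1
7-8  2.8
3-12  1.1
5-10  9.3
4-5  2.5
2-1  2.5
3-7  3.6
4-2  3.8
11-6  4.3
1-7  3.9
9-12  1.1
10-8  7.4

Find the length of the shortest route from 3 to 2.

Enumerating some paths:
3–12–9–1–2: 1.1+1.1+4.1+2.5 = 8.8
3–7–1–2: 3.6+3.9+2.5 = 10
Cheapest is 3–12–9–1–2 at 8.8 kPa.

8.8 kPa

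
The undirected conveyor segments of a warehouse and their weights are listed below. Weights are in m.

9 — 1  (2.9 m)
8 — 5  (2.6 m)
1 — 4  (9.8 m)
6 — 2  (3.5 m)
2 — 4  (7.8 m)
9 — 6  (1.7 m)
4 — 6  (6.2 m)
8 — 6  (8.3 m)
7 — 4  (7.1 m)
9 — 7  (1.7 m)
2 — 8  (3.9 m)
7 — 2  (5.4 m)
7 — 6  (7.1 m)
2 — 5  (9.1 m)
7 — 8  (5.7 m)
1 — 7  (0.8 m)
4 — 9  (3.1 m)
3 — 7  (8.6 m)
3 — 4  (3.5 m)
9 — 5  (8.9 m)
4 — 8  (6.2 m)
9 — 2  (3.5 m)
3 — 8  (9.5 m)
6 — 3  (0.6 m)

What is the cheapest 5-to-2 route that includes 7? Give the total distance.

13.5 m

Shortest 5→7: 5 → 8 → 7 = 8.3
Best 7 to 2: 7 → 9 → 2 costing 5.2
Total via 7: 8.3 + 5.2 = 13.5 m.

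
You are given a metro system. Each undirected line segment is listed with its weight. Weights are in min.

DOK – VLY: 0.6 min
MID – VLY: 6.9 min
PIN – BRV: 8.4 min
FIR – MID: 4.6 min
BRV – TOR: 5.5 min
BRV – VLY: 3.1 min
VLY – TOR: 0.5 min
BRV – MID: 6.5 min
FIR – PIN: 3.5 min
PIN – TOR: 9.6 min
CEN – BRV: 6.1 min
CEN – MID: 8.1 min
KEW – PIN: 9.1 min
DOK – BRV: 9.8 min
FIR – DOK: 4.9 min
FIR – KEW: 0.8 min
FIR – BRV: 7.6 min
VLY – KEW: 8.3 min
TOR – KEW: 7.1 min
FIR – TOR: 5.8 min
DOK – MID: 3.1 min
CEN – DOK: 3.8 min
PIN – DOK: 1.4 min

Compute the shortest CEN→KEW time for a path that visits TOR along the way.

11.5 min

Shortest CEN→TOR: CEN → DOK → VLY → TOR = 4.9
Best TOR to KEW: TOR → FIR → KEW costing 6.6
Total via TOR: 4.9 + 6.6 = 11.5 min.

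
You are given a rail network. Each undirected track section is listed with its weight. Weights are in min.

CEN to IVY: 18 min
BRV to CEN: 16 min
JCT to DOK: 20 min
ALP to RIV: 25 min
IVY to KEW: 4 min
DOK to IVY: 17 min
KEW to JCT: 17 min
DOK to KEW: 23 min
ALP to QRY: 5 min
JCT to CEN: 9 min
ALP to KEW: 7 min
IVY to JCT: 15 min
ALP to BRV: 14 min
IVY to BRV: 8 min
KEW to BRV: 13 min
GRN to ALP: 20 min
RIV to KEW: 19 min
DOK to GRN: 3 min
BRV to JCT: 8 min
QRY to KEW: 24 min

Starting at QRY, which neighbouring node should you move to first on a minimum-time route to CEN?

ALP

Enumerating some paths:
QRY–ALP–BRV–JCT–CEN: 5+14+8+9 = 36
QRY–ALP–BRV–CEN: 5+14+16 = 35
QRY–ALP–KEW–IVY–CEN: 5+7+4+18 = 34
The minimum is 34 min via QRY–ALP–KEW–IVY–CEN.
So from QRY the first move is to ALP.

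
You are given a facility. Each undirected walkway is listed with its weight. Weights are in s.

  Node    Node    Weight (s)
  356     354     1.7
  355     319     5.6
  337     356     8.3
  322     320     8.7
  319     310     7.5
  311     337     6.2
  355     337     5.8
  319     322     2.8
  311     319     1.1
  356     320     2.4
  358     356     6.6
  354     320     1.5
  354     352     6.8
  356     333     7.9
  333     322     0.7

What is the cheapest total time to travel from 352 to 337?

Compare a few routes:
352 - 354 - 356 - 337: 6.8+1.7+8.3 = 16.8
352 - 354 - 320 - 322 - 319 - 311 - 337: 6.8+1.5+8.7+2.8+1.1+6.2 = 27.1
352 - 354 - 320 - 356 - 337: 6.8+1.5+2.4+8.3 = 19
Cheapest is 352 - 354 - 356 - 337 at 16.8 s.

16.8 s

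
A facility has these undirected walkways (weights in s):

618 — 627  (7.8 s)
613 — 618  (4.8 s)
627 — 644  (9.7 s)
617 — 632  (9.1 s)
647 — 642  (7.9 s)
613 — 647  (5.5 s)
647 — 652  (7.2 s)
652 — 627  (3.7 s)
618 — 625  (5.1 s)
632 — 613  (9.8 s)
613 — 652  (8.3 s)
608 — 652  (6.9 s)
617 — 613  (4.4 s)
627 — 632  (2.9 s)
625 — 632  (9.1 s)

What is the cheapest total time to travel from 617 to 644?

Shortest distances from 617:
617: 0
613: 4.4  (via 617)
632: 9.1  (via 617)
618: 9.2  (via 613)
647: 9.9  (via 613)
627: 12  (via 632)
652: 12.7  (via 613)
625: 14.3  (via 618)
642: 17.8  (via 647)
608: 19.6  (via 652)
644: 21.7  (via 627)
Shortest route: 617–632–627–644 = 21.7 s.

21.7 s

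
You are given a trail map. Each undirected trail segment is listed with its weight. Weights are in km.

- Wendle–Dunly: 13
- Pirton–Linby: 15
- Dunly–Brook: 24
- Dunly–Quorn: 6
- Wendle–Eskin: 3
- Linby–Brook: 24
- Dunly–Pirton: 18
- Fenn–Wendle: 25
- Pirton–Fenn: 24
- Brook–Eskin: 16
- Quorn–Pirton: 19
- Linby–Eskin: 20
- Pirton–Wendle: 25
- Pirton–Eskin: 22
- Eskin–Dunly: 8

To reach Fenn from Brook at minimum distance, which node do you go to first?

Eskin

Candidate routes:
Brook → Dunly → Wendle → Fenn: 24+13+25 = 62
Brook → Eskin → Wendle → Fenn: 16+3+25 = 44
Brook → Dunly → Eskin → Wendle → Fenn: 24+8+3+25 = 60
Cheapest is Brook → Eskin → Wendle → Fenn at 44 km.
So from Brook the first move is to Eskin.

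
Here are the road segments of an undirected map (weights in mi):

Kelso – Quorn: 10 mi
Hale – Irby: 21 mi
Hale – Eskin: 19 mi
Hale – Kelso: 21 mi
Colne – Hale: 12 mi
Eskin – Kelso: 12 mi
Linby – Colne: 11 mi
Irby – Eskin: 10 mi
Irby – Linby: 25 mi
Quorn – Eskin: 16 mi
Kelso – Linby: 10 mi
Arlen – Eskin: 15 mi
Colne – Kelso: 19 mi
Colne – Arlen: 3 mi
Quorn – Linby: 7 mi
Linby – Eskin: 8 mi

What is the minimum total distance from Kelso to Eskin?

12 mi

Settle nodes by increasing distance from Kelso:
Kelso: 0
Quorn: 10  (via Kelso)
Linby: 10  (via Kelso)
Eskin: 12  (via Kelso)
Shortest route: Kelso–Eskin = 12 mi.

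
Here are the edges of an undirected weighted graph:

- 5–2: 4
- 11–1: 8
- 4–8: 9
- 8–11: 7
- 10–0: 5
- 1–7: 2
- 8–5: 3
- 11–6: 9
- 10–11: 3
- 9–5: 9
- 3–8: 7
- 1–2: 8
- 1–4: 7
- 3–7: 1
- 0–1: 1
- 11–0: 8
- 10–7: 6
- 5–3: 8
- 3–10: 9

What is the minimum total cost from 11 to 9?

19

Running Dijkstra from 11:
11: 0
10: 3  (via 11)
8: 7  (via 11)
0: 8  (via 11)
1: 8  (via 11)
6: 9  (via 11)
7: 9  (via 10)
3: 10  (via 7)
5: 10  (via 8)
2: 14  (via 5)
4: 15  (via 1)
9: 19  (via 5)
Shortest route: 11–8–5–9 = 19.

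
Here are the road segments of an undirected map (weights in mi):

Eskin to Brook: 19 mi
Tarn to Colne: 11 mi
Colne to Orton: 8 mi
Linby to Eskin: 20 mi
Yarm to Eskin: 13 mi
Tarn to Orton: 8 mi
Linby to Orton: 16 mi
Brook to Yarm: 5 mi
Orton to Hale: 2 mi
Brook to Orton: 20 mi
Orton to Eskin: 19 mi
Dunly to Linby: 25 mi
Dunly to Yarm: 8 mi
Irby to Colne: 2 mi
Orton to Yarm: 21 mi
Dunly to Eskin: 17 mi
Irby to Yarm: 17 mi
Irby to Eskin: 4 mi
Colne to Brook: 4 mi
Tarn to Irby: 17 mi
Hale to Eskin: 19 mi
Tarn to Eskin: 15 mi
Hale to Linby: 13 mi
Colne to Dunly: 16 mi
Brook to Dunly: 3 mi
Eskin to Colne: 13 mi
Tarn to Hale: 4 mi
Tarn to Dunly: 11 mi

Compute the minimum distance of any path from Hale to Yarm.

Compare a few routes:
Hale–Orton–Yarm: 2+21 = 23
Hale–Orton–Colne–Brook–Yarm: 2+8+4+5 = 19
Hale–Tarn–Dunly–Yarm: 4+11+8 = 23
Cheapest is Hale–Orton–Colne–Brook–Yarm at 19 mi.

19 mi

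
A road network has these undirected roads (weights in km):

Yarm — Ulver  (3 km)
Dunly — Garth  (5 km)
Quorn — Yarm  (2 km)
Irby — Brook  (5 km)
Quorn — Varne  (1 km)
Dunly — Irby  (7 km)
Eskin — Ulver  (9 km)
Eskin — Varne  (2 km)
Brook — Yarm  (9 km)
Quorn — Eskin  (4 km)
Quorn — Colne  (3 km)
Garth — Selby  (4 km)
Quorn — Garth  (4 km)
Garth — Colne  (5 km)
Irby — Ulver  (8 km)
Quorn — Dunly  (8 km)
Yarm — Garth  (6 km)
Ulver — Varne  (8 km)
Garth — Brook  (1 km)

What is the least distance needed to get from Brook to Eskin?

8 km

Enumerating some paths:
Brook → Garth → Colne → Quorn → Varne → Eskin: 1+5+3+1+2 = 12
Brook → Garth → Quorn → Varne → Eskin: 1+4+1+2 = 8
Brook → Garth → Quorn → Eskin: 1+4+4 = 9
Cheapest is Brook → Garth → Quorn → Varne → Eskin at 8 km.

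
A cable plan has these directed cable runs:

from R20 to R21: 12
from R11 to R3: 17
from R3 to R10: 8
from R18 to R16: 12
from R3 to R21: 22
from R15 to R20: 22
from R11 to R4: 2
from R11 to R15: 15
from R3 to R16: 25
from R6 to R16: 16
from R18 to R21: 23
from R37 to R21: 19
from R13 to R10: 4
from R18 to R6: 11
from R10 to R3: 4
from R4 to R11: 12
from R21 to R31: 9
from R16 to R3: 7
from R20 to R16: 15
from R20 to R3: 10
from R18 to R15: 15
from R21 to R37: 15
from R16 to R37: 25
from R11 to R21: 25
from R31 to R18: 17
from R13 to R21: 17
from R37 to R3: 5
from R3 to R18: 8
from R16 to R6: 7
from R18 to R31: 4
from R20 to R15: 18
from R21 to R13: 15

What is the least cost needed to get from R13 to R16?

Enumerating some paths:
R13 - R10 - R3 - R18 - R16: 4+4+8+12 = 28
R13 - R10 - R3 - R16: 4+4+25 = 33
The minimum is 28 via R13 - R10 - R3 - R18 - R16.

28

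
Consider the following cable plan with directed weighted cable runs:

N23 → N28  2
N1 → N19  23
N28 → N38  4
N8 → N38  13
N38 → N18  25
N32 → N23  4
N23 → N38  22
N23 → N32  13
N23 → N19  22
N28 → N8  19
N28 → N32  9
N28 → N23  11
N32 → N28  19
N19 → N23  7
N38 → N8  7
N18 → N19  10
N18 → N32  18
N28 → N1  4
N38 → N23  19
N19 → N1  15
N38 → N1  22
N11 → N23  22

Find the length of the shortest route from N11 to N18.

53

Settle nodes by increasing distance from N11:
N11: 0
N23: 22  (via N11)
N28: 24  (via N23)
N38: 28  (via N28)
N1: 28  (via N28)
N32: 33  (via N28)
N8: 35  (via N38)
N19: 44  (via N23)
N18: 53  (via N38)
Shortest route: N11 → N23 → N28 → N38 → N18 = 53.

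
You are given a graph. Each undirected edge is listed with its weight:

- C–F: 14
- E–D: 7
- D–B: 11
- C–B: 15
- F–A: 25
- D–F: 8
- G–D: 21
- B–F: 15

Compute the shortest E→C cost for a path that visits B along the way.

33

Best E to B: E–D–B costing 18
Shortest B→C: B–C = 15
Total via B: 18 + 15 = 33.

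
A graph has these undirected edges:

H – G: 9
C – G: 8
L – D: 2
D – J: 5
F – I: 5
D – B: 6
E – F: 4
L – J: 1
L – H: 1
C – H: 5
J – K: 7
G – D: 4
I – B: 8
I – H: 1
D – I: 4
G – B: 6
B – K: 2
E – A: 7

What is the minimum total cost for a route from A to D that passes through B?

Best A to B: A → E → F → I → B costing 24
Shortest B→D: B → D = 6
Total via B: 24 + 6 = 30.

30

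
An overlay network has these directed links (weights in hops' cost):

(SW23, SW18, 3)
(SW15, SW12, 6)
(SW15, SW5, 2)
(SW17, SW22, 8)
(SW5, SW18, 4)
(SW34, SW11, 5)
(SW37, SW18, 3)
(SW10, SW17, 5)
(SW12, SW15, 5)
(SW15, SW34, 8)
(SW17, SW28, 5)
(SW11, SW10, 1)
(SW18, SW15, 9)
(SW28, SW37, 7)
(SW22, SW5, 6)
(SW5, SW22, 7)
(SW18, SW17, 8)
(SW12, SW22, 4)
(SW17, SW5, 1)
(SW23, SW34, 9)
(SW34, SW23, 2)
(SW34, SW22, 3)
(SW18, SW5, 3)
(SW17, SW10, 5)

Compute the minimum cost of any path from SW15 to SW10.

14 hops' cost

Running Dijkstra from SW15:
SW15: 0
SW5: 2  (via SW15)
SW18: 6  (via SW5)
SW12: 6  (via SW15)
SW34: 8  (via SW15)
SW22: 9  (via SW5)
SW23: 10  (via SW34)
SW11: 13  (via SW34)
SW17: 14  (via SW18)
SW10: 14  (via SW11)
Shortest route: SW15–SW34–SW11–SW10 = 14 hops' cost.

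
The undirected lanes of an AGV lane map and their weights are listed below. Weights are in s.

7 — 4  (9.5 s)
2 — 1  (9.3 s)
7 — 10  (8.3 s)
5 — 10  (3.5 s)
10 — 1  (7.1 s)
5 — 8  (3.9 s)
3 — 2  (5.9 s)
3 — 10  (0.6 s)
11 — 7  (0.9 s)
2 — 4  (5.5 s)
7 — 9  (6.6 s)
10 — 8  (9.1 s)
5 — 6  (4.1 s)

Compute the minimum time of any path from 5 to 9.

18.4 s

Enumerating some paths:
5 - 8 - 10 - 7 - 9: 3.9+9.1+8.3+6.6 = 27.9
5 - 10 - 7 - 9: 3.5+8.3+6.6 = 18.4
Cheapest is 5 - 10 - 7 - 9 at 18.4 s.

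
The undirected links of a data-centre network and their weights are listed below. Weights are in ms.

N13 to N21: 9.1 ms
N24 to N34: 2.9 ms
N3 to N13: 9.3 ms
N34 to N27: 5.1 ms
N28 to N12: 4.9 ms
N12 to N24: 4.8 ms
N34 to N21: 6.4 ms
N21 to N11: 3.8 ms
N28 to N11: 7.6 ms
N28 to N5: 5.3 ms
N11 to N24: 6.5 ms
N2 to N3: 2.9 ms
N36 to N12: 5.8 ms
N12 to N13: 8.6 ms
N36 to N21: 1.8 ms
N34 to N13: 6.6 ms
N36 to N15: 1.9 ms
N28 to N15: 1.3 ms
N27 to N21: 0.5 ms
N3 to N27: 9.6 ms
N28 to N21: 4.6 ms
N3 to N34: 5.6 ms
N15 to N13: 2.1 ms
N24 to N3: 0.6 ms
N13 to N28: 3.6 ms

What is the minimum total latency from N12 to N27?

Compare a few routes:
N12 → N28 → N21 → N27: 4.9+4.6+0.5 = 10
N12 → N36 → N21 → N27: 5.8+1.8+0.5 = 8.1
The minimum is 8.1 ms via N12 → N36 → N21 → N27.

8.1 ms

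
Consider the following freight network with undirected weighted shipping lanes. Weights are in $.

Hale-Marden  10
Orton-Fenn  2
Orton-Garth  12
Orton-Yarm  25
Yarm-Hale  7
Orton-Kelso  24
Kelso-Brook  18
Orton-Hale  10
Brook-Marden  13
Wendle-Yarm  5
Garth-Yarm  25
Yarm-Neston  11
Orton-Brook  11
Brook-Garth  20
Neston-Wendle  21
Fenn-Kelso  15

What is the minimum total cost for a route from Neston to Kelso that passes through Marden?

Best Neston to Marden: Neston → Yarm → Hale → Marden costing 28
Shortest Marden→Kelso: Marden → Brook → Kelso = 31
Total via Marden: 28 + 31 = $59.

$59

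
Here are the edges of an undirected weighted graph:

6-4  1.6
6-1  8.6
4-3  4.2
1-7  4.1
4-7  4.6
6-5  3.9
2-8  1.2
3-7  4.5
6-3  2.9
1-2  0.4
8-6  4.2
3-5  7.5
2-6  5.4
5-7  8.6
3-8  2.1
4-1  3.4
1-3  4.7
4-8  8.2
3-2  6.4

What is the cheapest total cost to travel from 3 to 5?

Compare a few routes:
3 - 6 - 5: 2.9+3.9 = 6.8
3 - 5: 7.5 = 7.5
The minimum is 6.8 via 3 - 6 - 5.

6.8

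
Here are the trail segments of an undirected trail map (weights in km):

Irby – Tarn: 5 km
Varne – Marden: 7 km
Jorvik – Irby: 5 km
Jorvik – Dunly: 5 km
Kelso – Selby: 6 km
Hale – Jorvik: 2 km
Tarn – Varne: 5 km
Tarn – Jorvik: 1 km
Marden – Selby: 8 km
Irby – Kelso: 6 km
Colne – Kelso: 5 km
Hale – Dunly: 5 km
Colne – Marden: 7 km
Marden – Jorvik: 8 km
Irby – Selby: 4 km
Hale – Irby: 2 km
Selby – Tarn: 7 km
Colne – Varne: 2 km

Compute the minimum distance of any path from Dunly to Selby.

Compare a few routes:
Dunly–Jorvik–Tarn–Selby: 5+1+7 = 13
Dunly–Hale–Irby–Selby: 5+2+4 = 11
Dunly–Jorvik–Hale–Irby–Selby: 5+2+2+4 = 13
Dunly–Jorvik–Irby–Selby: 5+5+4 = 14
Cheapest is Dunly–Hale–Irby–Selby at 11 km.

11 km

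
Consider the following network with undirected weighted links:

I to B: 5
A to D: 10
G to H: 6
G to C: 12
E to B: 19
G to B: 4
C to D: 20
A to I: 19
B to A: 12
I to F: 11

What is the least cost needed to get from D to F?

38

Settle nodes by increasing distance from D:
D: 0
A: 10  (via D)
C: 20  (via D)
B: 22  (via A)
G: 26  (via B)
I: 27  (via B)
H: 32  (via G)
F: 38  (via I)
Shortest route: D–A–B–I–F = 38.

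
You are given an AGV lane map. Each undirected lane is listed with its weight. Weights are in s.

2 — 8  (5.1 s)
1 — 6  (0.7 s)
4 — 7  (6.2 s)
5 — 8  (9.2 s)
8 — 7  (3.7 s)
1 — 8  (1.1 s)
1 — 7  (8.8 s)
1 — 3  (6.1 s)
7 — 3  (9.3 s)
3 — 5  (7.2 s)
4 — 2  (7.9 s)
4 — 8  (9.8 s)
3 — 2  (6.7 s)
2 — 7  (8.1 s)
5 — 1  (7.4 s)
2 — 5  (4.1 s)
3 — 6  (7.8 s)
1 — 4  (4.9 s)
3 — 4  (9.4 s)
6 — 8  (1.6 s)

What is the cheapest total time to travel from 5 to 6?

Running Dijkstra from 5:
5: 0
2: 4.1  (via 5)
3: 7.2  (via 5)
1: 7.4  (via 5)
6: 8.1  (via 1)
Shortest route: 5–1–6 = 8.1 s.

8.1 s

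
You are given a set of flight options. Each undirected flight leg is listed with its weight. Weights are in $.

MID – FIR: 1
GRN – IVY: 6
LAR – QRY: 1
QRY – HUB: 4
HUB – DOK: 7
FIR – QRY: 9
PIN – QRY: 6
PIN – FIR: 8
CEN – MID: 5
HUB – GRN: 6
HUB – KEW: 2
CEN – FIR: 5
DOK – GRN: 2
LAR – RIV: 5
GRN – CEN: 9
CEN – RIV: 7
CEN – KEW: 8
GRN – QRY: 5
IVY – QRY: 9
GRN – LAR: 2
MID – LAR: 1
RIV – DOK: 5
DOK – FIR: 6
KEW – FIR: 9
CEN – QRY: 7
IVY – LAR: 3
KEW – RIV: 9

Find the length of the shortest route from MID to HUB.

Settle nodes by increasing distance from MID:
MID: 0
LAR: 1  (via MID)
FIR: 1  (via MID)
QRY: 2  (via LAR)
GRN: 3  (via LAR)
IVY: 4  (via LAR)
DOK: 5  (via GRN)
CEN: 5  (via MID)
HUB: 6  (via QRY)
Shortest route: MID → LAR → QRY → HUB = $6.

$6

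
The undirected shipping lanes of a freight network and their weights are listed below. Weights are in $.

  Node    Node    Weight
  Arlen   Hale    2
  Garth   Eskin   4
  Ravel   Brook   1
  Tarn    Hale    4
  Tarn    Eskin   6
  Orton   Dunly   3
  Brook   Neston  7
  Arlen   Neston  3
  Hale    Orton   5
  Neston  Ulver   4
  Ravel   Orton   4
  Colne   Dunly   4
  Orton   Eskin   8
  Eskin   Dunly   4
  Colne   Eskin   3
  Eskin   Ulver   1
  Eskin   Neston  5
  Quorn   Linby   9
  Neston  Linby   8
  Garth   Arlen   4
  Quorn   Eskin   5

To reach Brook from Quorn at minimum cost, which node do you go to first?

Eskin

Candidate routes:
Quorn → Eskin → Colne → Dunly → Orton → Ravel → Brook: 5+3+4+3+4+1 = 20
Quorn → Eskin → Neston → Brook: 5+5+7 = 17
Quorn → Eskin → Garth → Arlen → Neston → Brook: 5+4+4+3+7 = 23
Quorn → Eskin → Orton → Ravel → Brook: 5+8+4+1 = 18
The minimum is $17 via Quorn → Eskin → Neston → Brook.
So from Quorn the first move is to Eskin.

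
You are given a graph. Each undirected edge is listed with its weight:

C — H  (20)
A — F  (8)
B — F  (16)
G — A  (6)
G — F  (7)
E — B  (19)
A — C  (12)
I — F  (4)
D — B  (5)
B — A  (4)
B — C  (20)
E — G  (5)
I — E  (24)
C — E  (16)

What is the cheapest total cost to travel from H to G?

38

Candidate routes:
H → C → E → G: 20+16+5 = 41
H → C → A → G: 20+12+6 = 38
H → C → A → F → G: 20+12+8+7 = 47
Cheapest is H → C → A → G at 38.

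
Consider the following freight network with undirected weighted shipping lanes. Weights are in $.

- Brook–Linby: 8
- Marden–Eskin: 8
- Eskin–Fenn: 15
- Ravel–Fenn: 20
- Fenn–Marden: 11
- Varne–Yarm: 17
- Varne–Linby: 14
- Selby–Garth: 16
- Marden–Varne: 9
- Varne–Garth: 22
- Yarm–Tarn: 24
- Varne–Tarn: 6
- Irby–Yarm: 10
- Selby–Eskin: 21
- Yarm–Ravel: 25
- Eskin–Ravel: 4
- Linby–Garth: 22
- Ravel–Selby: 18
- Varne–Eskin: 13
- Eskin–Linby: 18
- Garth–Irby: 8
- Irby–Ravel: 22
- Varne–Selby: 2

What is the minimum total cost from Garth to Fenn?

$38

Compare a few routes:
Garth - Irby - Ravel - Eskin - Fenn: 8+22+4+15 = 49
Garth - Varne - Marden - Fenn: 22+9+11 = 42
Garth - Selby - Varne - Marden - Fenn: 16+2+9+11 = 38
Garth - Selby - Varne - Eskin - Fenn: 16+2+13+15 = 46
Cheapest is Garth - Selby - Varne - Marden - Fenn at $38.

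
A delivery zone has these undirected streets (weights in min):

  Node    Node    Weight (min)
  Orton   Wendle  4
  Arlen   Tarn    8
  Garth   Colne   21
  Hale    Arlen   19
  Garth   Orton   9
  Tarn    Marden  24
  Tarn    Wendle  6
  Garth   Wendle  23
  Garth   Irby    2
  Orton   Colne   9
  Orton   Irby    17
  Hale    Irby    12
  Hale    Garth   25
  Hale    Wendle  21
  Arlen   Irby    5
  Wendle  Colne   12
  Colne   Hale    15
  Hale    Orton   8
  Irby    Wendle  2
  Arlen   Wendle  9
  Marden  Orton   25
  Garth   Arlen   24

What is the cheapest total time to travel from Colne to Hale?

Shortest distances from Colne:
Colne: 0
Orton: 9  (via Colne)
Wendle: 12  (via Colne)
Irby: 14  (via Wendle)
Hale: 15  (via Colne)
Shortest route: Colne–Hale = 15 min.

15 min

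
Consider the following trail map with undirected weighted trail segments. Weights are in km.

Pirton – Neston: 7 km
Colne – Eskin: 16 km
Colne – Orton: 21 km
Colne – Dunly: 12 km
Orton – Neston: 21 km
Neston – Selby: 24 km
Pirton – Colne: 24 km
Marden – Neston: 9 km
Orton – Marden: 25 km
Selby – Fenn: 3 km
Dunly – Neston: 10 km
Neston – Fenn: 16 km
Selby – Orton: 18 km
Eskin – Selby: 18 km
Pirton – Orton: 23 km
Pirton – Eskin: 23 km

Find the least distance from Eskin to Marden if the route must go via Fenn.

Shortest Eskin→Fenn: Eskin–Selby–Fenn = 21
Shortest Fenn→Marden: Fenn–Neston–Marden = 25
Total via Fenn: 21 + 25 = 46 km.

46 km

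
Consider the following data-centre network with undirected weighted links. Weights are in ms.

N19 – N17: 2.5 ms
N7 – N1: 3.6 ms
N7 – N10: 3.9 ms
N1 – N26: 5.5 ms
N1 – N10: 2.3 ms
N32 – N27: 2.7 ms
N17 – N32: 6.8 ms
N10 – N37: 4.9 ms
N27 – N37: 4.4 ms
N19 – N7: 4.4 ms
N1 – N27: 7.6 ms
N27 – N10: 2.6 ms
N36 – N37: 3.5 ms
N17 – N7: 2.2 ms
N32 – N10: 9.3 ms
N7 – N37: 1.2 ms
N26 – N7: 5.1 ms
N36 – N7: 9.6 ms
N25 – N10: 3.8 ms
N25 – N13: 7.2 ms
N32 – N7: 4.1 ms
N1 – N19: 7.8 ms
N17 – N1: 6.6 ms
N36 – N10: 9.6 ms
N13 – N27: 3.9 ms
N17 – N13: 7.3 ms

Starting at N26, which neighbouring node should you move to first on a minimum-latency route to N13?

N1

Compare a few routes:
N26 - N7 - N17 - N13: 5.1+2.2+7.3 = 14.6
N26 - N1 - N10 - N27 - N13: 5.5+2.3+2.6+3.9 = 14.3
N26 - N7 - N37 - N27 - N13: 5.1+1.2+4.4+3.9 = 14.6
N26 - N7 - N10 - N27 - N13: 5.1+3.9+2.6+3.9 = 15.5
The minimum is 14.3 ms via N26 - N1 - N10 - N27 - N13.
So from N26 the first move is to N1.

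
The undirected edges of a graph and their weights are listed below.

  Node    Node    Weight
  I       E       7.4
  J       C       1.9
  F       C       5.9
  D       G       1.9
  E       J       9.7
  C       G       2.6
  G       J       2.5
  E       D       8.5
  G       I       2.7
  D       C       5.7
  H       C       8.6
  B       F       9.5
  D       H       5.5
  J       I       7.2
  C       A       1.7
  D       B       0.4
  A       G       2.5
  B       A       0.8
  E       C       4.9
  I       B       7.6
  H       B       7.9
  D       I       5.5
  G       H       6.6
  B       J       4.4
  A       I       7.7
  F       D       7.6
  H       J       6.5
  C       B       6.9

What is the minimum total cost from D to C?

2.9

Running Dijkstra from D:
D: 0
B: 0.4  (via D)
A: 1.2  (via B)
G: 1.9  (via D)
C: 2.9  (via A)
Shortest route: D–B–A–C = 2.9.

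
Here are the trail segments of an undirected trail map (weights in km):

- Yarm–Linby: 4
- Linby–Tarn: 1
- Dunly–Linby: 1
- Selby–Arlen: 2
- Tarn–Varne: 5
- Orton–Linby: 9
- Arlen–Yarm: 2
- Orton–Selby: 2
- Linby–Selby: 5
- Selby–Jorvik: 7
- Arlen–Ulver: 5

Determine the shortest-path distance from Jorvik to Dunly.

13 km

Compare a few routes:
Jorvik - Selby - Orton - Linby - Dunly: 7+2+9+1 = 19
Jorvik - Selby - Linby - Dunly: 7+5+1 = 13
Jorvik - Selby - Arlen - Yarm - Linby - Dunly: 7+2+2+4+1 = 16
Cheapest is Jorvik - Selby - Linby - Dunly at 13 km.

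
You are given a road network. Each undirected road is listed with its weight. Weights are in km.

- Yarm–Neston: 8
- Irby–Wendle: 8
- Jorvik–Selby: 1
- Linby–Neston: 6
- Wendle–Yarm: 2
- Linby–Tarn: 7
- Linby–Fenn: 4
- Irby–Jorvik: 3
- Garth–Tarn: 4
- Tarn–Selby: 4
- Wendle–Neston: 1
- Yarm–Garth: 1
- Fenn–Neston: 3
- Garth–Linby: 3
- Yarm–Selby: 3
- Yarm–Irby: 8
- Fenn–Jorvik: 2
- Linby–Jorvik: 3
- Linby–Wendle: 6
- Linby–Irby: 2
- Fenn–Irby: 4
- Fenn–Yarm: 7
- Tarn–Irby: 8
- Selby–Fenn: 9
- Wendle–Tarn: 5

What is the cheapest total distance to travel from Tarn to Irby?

8 km

Candidate routes:
Tarn - Linby - Irby: 7+2 = 9
Tarn - Irby: 8 = 8
Tarn - Garth - Linby - Irby: 4+3+2 = 9
Tarn - Selby - Jorvik - Linby - Irby: 4+1+3+2 = 10
The minimum is 8 km via Tarn - Irby.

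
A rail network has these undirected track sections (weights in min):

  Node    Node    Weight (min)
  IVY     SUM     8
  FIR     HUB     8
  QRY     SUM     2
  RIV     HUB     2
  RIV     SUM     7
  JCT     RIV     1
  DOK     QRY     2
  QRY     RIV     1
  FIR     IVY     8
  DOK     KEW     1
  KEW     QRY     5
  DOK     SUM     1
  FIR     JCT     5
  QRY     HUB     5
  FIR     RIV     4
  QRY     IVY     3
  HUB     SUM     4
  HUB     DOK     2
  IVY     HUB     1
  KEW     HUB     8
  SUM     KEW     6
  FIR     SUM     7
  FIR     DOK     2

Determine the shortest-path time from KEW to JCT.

Candidate routes:
KEW - DOK - QRY - RIV - JCT: 1+2+1+1 = 5
KEW - DOK - SUM - QRY - RIV - JCT: 1+1+2+1+1 = 6
KEW - DOK - HUB - RIV - JCT: 1+2+2+1 = 6
Cheapest is KEW - DOK - QRY - RIV - JCT at 5 min.

5 min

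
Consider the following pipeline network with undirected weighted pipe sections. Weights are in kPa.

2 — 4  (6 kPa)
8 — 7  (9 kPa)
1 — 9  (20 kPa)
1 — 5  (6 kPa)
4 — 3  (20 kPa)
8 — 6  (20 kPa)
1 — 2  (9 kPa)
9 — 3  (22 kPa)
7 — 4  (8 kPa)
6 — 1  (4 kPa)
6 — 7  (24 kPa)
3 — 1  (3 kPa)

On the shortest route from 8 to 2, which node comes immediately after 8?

7

Enumerating some paths:
8 → 7 → 4 → 2: 9+8+6 = 23
8 → 6 → 1 → 2: 20+4+9 = 33
The minimum is 23 kPa via 8 → 7 → 4 → 2.
So from 8 the first move is to 7.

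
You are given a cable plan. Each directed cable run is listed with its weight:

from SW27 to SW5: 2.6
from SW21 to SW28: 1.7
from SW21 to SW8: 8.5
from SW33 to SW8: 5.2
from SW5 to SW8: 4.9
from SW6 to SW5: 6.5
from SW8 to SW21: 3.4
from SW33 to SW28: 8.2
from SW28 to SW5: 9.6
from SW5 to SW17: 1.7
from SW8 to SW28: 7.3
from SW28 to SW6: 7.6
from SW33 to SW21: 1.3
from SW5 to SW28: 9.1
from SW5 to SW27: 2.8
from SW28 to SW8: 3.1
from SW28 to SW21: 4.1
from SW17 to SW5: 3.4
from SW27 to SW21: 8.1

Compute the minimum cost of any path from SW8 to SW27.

17.5

Shortest distances from SW8:
SW8: 0
SW21: 3.4  (via SW8)
SW28: 5.1  (via SW21)
SW6: 12.7  (via SW28)
SW5: 14.7  (via SW28)
SW17: 16.4  (via SW5)
SW27: 17.5  (via SW5)
Shortest route: SW8 → SW21 → SW28 → SW5 → SW27 = 17.5.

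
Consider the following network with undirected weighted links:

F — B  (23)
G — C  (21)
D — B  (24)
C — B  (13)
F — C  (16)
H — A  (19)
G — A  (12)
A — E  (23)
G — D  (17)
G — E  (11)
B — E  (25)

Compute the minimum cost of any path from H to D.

48

Enumerating some paths:
H–A–E–G–D: 19+23+11+17 = 70
H–A–G–C–B–D: 19+12+21+13+24 = 89
H–A–G–D: 19+12+17 = 48
Cheapest is H–A–G–D at 48.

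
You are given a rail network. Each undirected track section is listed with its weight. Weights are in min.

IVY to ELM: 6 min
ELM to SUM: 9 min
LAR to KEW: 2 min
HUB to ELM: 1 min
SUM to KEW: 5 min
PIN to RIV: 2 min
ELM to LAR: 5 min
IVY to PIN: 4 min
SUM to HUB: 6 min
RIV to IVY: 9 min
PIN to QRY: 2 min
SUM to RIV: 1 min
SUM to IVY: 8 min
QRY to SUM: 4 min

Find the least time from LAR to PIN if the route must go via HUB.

15 min

Shortest LAR→HUB: LAR → ELM → HUB = 6
Best HUB to PIN: HUB → SUM → RIV → PIN costing 9
Total via HUB: 6 + 9 = 15 min.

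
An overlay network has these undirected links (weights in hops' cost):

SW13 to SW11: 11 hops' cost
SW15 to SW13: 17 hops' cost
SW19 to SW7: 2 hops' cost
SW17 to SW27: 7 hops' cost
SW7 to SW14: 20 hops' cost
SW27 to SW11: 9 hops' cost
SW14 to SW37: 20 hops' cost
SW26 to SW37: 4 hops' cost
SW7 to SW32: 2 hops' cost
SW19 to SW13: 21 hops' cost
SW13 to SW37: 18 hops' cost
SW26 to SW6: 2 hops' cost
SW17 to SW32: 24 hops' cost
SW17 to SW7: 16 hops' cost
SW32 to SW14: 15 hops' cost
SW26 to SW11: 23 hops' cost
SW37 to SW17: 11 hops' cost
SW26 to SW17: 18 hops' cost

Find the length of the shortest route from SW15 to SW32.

Candidate routes:
SW15 - SW13 - SW19 - SW7 - SW32: 17+21+2+2 = 42
SW15 - SW13 - SW11 - SW27 - SW17 - SW7 - SW32: 17+11+9+7+16+2 = 62
Cheapest is SW15 - SW13 - SW19 - SW7 - SW32 at 42 hops' cost.

42 hops' cost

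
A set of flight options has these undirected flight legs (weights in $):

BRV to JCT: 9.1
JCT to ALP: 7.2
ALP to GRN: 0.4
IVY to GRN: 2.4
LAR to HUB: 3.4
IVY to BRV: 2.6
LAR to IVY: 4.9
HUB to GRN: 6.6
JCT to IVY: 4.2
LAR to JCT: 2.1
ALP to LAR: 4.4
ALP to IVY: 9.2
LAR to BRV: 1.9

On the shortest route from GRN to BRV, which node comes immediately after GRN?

Candidate routes:
GRN → ALP → LAR → BRV: 0.4+4.4+1.9 = 6.7
GRN → IVY → JCT → LAR → BRV: 2.4+4.2+2.1+1.9 = 10.6
GRN → IVY → LAR → BRV: 2.4+4.9+1.9 = 9.2
GRN → IVY → BRV: 2.4+2.6 = 5
Cheapest is GRN → IVY → BRV at $5.
So from GRN the first move is to IVY.

IVY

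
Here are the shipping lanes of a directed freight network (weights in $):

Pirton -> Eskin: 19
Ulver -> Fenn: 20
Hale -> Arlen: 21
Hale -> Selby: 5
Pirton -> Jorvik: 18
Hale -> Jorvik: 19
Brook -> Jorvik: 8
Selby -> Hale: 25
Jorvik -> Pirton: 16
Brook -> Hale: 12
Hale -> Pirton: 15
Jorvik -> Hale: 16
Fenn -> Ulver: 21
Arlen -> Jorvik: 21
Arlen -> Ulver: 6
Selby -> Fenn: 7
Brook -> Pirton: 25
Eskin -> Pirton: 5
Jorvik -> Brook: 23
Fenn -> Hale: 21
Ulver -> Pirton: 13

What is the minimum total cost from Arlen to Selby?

$42

Running Dijkstra from Arlen:
Arlen: 0
Ulver: 6  (via Arlen)
Pirton: 19  (via Ulver)
Jorvik: 21  (via Arlen)
Fenn: 26  (via Ulver)
Hale: 37  (via Jorvik)
Eskin: 38  (via Pirton)
Selby: 42  (via Hale)
Shortest route: Arlen–Jorvik–Hale–Selby = $42.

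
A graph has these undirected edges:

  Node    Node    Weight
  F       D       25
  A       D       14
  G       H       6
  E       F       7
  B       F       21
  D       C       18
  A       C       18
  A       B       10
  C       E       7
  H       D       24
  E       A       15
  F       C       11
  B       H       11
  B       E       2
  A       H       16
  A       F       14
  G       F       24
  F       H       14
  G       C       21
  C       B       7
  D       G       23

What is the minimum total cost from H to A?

Shortest distances from H:
H: 0
G: 6  (via H)
B: 11  (via H)
E: 13  (via B)
F: 14  (via H)
A: 16  (via H)
Shortest route: H–A = 16.

16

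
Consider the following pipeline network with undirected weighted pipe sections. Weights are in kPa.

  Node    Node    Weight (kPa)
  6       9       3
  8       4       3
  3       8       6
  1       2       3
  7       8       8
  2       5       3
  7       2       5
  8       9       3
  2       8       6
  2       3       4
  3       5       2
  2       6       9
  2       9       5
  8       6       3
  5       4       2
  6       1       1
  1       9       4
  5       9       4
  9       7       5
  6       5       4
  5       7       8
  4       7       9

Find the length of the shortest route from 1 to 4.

7 kPa

Compare a few routes:
1–6–8–4: 1+3+3 = 7
1–2–5–4: 3+3+2 = 8
1–9–5–4: 4+4+2 = 10
The minimum is 7 kPa via 1–6–8–4.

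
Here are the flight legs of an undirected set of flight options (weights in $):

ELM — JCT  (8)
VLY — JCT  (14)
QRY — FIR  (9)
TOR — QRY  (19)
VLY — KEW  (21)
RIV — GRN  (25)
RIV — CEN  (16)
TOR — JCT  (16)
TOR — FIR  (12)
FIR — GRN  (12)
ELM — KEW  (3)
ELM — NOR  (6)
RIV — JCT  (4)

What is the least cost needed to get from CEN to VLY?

$34

Running Dijkstra from CEN:
CEN: 0
RIV: 16  (via CEN)
JCT: 20  (via RIV)
ELM: 28  (via JCT)
KEW: 31  (via ELM)
NOR: 34  (via ELM)
VLY: 34  (via JCT)
Shortest route: CEN → RIV → JCT → VLY = $34.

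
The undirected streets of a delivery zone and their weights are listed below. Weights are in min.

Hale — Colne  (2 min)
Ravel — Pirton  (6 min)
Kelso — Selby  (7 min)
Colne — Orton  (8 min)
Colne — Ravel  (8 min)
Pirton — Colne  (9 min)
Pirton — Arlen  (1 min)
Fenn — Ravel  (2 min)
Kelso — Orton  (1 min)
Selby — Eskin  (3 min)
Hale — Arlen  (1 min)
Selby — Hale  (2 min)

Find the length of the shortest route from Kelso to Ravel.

Settle nodes by increasing distance from Kelso:
Kelso: 0
Orton: 1  (via Kelso)
Selby: 7  (via Kelso)
Colne: 9  (via Orton)
Hale: 9  (via Selby)
Arlen: 10  (via Hale)
Eskin: 10  (via Selby)
Pirton: 11  (via Arlen)
Ravel: 17  (via Colne)
Shortest route: Kelso → Orton → Colne → Ravel = 17 min.

17 min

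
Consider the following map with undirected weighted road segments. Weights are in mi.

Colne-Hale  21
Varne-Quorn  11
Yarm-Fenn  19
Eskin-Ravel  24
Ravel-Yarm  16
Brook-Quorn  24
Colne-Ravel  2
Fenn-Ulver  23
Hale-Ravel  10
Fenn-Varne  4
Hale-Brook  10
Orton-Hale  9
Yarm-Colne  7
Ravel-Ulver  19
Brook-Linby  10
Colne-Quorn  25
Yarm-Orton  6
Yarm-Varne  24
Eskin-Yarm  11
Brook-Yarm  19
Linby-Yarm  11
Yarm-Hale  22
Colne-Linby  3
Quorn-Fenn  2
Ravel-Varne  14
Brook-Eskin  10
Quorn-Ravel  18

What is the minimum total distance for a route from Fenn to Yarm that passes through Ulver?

Best Fenn to Ulver: Fenn → Ulver costing 23
Best Ulver to Yarm: Ulver → Ravel → Colne → Yarm costing 28
Total via Ulver: 23 + 28 = 51 mi.

51 mi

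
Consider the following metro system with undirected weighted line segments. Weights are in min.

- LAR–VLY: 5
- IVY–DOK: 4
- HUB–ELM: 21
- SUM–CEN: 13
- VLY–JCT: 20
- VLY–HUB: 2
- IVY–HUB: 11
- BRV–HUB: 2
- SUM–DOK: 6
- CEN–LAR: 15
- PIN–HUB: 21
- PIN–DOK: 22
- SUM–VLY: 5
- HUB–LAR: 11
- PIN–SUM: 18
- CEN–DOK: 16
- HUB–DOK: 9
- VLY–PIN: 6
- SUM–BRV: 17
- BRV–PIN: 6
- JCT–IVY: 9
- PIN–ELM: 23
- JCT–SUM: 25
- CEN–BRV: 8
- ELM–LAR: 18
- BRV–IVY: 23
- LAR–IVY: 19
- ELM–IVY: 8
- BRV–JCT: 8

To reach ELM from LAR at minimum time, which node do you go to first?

Enumerating some paths:
LAR → ELM: 18 = 18
LAR → IVY → ELM: 19+8 = 27
LAR → VLY → HUB → IVY → ELM: 5+2+11+8 = 26
LAR → VLY → HUB → DOK → IVY → ELM: 5+2+9+4+8 = 28
Cheapest is LAR → ELM at 18 min.
So from LAR the first move is to ELM.

ELM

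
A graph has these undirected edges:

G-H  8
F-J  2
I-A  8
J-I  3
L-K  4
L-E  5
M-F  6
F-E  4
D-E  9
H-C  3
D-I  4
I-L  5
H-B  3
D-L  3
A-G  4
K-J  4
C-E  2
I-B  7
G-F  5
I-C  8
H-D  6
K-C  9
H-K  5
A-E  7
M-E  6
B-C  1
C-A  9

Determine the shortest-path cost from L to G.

Shortest distances from L:
L: 0
D: 3  (via L)
K: 4  (via L)
E: 5  (via L)
I: 5  (via L)
C: 7  (via E)
B: 8  (via C)
J: 8  (via K)
F: 9  (via E)
H: 9  (via D)
M: 11  (via E)
A: 12  (via E)
G: 14  (via F)
Shortest route: L → E → F → G = 14.

14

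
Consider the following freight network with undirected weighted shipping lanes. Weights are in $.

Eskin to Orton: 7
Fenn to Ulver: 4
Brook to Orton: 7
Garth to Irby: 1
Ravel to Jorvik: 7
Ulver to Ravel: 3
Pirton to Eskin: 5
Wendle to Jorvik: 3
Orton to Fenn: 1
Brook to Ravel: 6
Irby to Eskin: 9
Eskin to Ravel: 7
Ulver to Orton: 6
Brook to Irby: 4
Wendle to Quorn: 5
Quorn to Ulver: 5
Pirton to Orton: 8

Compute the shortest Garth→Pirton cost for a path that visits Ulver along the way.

Best Garth to Ulver: Garth → Irby → Brook → Ravel → Ulver costing 14
Best Ulver to Pirton: Ulver → Fenn → Orton → Pirton costing 13
Total via Ulver: 14 + 13 = $27.

$27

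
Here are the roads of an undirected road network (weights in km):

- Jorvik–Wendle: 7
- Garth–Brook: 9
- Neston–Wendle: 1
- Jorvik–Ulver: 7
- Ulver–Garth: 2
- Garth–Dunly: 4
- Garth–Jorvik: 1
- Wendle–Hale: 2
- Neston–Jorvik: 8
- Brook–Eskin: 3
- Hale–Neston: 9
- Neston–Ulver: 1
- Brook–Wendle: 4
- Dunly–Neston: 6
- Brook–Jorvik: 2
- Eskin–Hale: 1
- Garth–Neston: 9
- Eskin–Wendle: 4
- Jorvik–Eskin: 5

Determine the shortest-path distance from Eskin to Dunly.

10 km

Settle nodes by increasing distance from Eskin:
Eskin: 0
Hale: 1  (via Eskin)
Brook: 3  (via Eskin)
Wendle: 3  (via Hale)
Neston: 4  (via Wendle)
Ulver: 5  (via Neston)
Jorvik: 5  (via Eskin)
Garth: 6  (via Jorvik)
Dunly: 10  (via Neston)
Shortest route: Eskin → Hale → Wendle → Neston → Dunly = 10 km.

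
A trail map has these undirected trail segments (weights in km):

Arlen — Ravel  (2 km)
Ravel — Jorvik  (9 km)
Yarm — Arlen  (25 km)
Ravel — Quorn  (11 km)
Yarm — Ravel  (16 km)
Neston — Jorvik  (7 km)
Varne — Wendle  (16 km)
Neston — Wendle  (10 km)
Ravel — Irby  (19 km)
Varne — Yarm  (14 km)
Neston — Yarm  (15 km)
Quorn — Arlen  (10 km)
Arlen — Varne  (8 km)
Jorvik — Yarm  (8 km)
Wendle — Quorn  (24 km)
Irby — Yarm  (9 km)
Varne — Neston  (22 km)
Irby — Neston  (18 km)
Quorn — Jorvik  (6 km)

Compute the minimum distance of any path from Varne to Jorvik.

19 km

Enumerating some paths:
Varne - Arlen - Ravel - Jorvik: 8+2+9 = 19
Varne - Yarm - Jorvik: 14+8 = 22
Cheapest is Varne - Arlen - Ravel - Jorvik at 19 km.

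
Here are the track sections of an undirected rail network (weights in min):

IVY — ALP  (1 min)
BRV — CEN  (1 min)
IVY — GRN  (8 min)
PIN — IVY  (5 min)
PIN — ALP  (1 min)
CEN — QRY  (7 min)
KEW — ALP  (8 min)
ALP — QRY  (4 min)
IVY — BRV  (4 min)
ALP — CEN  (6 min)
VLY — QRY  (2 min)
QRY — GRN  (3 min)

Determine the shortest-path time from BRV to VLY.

10 min

Settle nodes by increasing distance from BRV:
BRV: 0
CEN: 1  (via BRV)
IVY: 4  (via BRV)
ALP: 5  (via IVY)
PIN: 6  (via ALP)
QRY: 8  (via CEN)
VLY: 10  (via QRY)
Shortest route: BRV → CEN → QRY → VLY = 10 min.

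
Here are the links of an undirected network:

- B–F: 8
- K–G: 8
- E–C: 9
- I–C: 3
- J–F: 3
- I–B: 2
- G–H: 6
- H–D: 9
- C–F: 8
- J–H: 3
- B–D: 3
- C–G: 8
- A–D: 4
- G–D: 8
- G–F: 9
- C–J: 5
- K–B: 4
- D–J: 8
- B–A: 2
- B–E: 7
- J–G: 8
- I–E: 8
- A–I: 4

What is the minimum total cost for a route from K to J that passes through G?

Shortest K→G: K → G = 8
Shortest G→J: G → J = 8
Total via G: 8 + 8 = 16.

16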